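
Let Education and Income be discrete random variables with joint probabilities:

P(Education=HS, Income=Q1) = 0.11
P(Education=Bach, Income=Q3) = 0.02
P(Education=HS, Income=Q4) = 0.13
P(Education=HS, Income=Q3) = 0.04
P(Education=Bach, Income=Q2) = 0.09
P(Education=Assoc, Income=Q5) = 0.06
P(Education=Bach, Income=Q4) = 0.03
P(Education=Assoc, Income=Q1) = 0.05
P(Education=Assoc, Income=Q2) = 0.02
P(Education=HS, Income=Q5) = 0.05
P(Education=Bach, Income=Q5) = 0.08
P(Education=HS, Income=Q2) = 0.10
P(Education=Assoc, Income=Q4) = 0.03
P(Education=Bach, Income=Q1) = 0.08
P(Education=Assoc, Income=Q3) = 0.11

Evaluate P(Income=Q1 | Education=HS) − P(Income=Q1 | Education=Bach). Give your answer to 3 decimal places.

P(Education=HS) = 0.11 + 0.10 + 0.04 + 0.13 + 0.05 = 0.43; P(Income=Q1 | Education=HS) = 0.11/0.43 = 0.2558.
P(Education=Bach) = 0.08 + 0.09 + 0.02 + 0.03 + 0.08 = 0.30; P(Income=Q1 | Education=Bach) = 0.08/0.30 = 0.2667.
Difference = -0.011.

-0.011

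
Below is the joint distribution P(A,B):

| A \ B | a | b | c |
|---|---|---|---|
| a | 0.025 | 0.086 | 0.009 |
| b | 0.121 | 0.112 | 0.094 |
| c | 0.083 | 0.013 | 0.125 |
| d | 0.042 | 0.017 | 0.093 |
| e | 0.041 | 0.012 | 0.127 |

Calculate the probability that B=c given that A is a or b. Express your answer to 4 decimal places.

0.2304

P(A=a) = 0.025 + 0.086 + 0.009 = 0.120.
P(A=b) = 0.121 + 0.112 + 0.094 = 0.327.
P(A ∈ {a, b}) = 0.120 + 0.327 = 0.447; P(B=c, A ∈ {a, b}) = 0.009 + 0.094 = 0.103.
P(B=c | A ∈ {a, b}) = 0.103/0.447 = 0.2304.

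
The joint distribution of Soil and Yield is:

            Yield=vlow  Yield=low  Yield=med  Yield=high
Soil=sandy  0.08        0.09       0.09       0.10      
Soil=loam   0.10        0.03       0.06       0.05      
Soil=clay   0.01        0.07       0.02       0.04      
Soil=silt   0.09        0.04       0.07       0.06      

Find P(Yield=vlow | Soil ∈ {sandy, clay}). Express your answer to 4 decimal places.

0.1800

P(Soil=sandy) = 0.08 + 0.09 + 0.09 + 0.10 = 0.36.
P(Soil=clay) = 0.01 + 0.07 + 0.02 + 0.04 = 0.14.
P(Soil ∈ {sandy, clay}) = 0.36 + 0.14 = 0.50; P(Yield=vlow, Soil ∈ {sandy, clay}) = 0.08 + 0.01 = 0.09.
P(Yield=vlow | Soil ∈ {sandy, clay}) = 0.09/0.50 = 0.1800.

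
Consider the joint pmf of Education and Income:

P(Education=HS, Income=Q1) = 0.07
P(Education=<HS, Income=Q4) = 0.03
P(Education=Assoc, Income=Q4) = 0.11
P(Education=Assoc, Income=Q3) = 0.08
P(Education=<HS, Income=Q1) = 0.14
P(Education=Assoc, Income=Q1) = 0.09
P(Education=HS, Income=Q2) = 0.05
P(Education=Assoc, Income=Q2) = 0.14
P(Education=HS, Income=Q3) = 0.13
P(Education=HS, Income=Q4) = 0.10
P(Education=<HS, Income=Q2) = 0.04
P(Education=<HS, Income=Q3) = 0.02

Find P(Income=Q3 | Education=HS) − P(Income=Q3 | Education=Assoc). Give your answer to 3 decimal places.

0.181

P(Education=HS) = 0.07 + 0.05 + 0.13 + 0.10 = 0.35; P(Income=Q3 | Education=HS) = 0.13/0.35 = 0.3714.
P(Education=Assoc) = 0.09 + 0.14 + 0.08 + 0.11 = 0.42; P(Income=Q3 | Education=Assoc) = 0.08/0.42 = 0.1905.
Difference = 0.181.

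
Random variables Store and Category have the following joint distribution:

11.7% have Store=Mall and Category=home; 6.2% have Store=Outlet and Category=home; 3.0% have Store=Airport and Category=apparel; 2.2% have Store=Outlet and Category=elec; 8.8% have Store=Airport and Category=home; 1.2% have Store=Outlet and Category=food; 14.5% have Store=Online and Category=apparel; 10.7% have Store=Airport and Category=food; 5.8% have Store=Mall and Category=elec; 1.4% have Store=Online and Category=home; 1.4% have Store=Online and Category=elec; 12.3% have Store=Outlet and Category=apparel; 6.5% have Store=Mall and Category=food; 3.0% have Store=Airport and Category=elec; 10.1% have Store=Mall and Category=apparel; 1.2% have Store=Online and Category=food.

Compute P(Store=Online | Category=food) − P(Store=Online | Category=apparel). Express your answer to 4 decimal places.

-0.3022

P(Category=food) = 0.065 + 0.107 + 0.012 + 0.012 = 0.196; P(Store=Online | Category=food) = 0.012/0.196 = 0.06122.
P(Category=apparel) = 0.101 + 0.030 + 0.123 + 0.145 = 0.399; P(Store=Online | Category=apparel) = 0.145/0.399 = 0.36341.
Difference = -0.3022.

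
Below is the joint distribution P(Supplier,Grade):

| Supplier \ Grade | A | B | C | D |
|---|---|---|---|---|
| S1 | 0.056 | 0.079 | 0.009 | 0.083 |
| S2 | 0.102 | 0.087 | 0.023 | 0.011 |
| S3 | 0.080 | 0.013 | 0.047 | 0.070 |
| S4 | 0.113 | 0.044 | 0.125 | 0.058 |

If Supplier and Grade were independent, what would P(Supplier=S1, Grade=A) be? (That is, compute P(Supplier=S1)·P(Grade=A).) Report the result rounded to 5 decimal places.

0.07968

P(Supplier=S1) = 0.056 + 0.079 + 0.009 + 0.083 = 0.227.
P(Grade=A) = 0.056 + 0.102 + 0.080 + 0.113 = 0.351.
Product: 0.227 × 0.351 = 0.07968.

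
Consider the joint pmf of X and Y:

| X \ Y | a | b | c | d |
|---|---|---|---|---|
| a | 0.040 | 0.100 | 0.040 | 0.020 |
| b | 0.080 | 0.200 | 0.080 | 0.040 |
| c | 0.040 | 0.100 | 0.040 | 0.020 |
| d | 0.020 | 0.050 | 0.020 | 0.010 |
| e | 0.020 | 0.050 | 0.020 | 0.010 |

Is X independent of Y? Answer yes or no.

yes

Every cell satisfies P(X,Y) = P(X)·P(Y). For instance P(X=e) = 0.100, P(Y=b) = 0.500, and 0.100×0.500 = 0.050 matches the joint entry. So X and Y are independent.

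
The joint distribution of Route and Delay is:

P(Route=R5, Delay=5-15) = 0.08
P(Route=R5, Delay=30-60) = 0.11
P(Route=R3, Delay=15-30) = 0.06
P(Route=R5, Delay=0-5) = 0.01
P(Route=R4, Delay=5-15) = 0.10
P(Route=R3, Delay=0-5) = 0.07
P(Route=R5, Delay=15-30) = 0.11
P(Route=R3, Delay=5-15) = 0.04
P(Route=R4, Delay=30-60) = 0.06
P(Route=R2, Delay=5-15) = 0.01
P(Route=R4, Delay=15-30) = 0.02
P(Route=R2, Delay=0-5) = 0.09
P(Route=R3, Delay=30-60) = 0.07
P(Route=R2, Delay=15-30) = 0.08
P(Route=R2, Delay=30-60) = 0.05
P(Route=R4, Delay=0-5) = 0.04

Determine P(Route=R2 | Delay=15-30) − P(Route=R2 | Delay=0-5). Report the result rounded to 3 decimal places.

-0.132

P(Delay=15-30) = 0.08 + 0.06 + 0.02 + 0.11 = 0.27; P(Route=R2 | Delay=15-30) = 0.08/0.27 = 0.2963.
P(Delay=0-5) = 0.09 + 0.07 + 0.04 + 0.01 = 0.21; P(Route=R2 | Delay=0-5) = 0.09/0.21 = 0.4286.
Difference = -0.132.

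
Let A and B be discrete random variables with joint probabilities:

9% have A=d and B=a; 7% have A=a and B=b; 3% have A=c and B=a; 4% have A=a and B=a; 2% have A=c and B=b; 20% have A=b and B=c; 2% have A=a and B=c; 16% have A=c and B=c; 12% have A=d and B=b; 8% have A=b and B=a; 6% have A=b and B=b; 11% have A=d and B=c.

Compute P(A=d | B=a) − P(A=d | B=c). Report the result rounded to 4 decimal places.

P(B=a) = 0.04 + 0.08 + 0.03 + 0.09 = 0.24; P(A=d | B=a) = 0.09/0.24 = 0.37500.
P(B=c) = 0.02 + 0.20 + 0.16 + 0.11 = 0.49; P(A=d | B=c) = 0.11/0.49 = 0.22449.
Difference = 0.1505.

0.1505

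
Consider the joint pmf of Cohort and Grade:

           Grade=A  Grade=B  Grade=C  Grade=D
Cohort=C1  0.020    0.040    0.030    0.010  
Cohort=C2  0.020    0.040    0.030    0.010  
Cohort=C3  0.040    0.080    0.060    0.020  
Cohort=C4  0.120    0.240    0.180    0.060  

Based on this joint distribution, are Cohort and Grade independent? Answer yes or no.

yes

Every cell satisfies P(Cohort,Grade) = P(Cohort)·P(Grade). For instance P(Cohort=C1) = 0.100, P(Grade=D) = 0.100, and 0.100×0.100 = 0.010 matches the joint entry. So Cohort and Grade are independent.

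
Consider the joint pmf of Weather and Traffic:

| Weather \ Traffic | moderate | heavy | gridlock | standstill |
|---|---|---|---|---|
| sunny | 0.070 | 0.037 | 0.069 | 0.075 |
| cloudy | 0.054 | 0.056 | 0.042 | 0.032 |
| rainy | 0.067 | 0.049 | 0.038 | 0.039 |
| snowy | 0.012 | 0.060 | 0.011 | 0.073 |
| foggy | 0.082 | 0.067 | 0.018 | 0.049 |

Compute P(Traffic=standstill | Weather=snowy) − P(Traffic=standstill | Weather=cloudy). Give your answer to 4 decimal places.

0.2940

P(Weather=snowy) = 0.012 + 0.060 + 0.011 + 0.073 = 0.156; P(Traffic=standstill | Weather=snowy) = 0.073/0.156 = 0.46795.
P(Weather=cloudy) = 0.054 + 0.056 + 0.042 + 0.032 = 0.184; P(Traffic=standstill | Weather=cloudy) = 0.032/0.184 = 0.17391.
Difference = 0.2940.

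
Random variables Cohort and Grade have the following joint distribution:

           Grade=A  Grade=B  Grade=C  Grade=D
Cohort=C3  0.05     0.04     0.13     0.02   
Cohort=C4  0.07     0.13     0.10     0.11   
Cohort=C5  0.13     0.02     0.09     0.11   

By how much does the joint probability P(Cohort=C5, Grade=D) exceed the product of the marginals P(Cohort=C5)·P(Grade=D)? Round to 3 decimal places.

0.026

P(Cohort=C5) = 0.13 + 0.02 + 0.09 + 0.11 = 0.35.
P(Grade=D) = 0.02 + 0.11 + 0.11 = 0.24.
P(Cohort=C5, Grade=D) − P(Cohort=C5)P(Grade=D) = 0.11 − 0.35×0.24 = 0.026.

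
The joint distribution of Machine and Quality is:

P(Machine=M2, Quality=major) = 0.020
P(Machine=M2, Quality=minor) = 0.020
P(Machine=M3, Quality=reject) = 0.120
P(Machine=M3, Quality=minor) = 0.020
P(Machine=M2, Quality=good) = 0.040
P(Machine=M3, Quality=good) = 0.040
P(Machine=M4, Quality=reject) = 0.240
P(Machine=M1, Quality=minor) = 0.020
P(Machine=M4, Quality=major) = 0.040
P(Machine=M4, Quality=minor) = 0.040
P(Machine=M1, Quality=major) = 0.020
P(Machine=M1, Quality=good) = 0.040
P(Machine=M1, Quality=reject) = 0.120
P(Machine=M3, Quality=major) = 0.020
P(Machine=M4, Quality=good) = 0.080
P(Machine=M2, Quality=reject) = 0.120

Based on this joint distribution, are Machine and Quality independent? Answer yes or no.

Every cell satisfies P(Machine,Quality) = P(Machine)·P(Quality). For instance P(Machine=M1) = 0.200, P(Quality=minor) = 0.100, and 0.200×0.100 = 0.020 matches the joint entry. So Machine and Quality are independent.

yes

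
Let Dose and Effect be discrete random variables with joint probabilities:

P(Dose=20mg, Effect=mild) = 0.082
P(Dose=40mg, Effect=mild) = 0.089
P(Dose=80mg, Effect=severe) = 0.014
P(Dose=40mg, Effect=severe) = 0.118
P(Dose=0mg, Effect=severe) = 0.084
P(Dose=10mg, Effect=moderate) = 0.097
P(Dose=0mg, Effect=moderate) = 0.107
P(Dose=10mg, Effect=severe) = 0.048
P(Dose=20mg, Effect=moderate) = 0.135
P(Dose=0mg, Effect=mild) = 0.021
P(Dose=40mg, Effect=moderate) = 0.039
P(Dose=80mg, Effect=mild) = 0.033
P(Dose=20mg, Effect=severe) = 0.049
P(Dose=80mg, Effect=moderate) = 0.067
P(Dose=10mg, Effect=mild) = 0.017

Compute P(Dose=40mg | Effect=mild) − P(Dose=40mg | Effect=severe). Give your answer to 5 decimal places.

-0.00923

P(Effect=mild) = 0.021 + 0.017 + 0.082 + 0.089 + 0.033 = 0.242; P(Dose=40mg | Effect=mild) = 0.089/0.242 = 0.367769.
P(Effect=severe) = 0.084 + 0.048 + 0.049 + 0.118 + 0.014 = 0.313; P(Dose=40mg | Effect=severe) = 0.118/0.313 = 0.376997.
Difference = -0.00923.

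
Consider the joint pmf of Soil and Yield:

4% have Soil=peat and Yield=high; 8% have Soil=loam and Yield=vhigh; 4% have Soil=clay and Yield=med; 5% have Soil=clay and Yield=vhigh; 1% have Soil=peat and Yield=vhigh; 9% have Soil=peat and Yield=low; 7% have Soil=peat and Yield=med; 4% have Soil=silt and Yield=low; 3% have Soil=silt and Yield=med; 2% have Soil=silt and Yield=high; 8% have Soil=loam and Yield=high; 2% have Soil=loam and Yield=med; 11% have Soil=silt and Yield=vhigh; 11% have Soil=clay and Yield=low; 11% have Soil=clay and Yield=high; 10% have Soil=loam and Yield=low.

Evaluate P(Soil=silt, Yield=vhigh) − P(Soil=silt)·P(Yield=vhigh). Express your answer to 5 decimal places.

P(Soil=silt) = 0.04 + 0.03 + 0.02 + 0.11 = 0.20.
P(Yield=vhigh) = 0.08 + 0.05 + 0.11 + 0.01 = 0.25.
P(Soil=silt, Yield=vhigh) − P(Soil=silt)P(Yield=vhigh) = 0.11 − 0.20×0.25 = 0.06000.

0.06000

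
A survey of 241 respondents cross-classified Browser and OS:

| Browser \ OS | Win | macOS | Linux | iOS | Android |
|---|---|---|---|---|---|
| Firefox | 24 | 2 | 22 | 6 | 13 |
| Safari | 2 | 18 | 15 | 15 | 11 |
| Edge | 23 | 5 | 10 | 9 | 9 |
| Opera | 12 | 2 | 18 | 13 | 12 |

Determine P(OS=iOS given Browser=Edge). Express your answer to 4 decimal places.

Total with Browser=Edge: 23 + 5 + 10 + 9 + 9 = 56.
P(OS=iOS | Browser=Edge) = 9/56 = 0.1607.

0.1607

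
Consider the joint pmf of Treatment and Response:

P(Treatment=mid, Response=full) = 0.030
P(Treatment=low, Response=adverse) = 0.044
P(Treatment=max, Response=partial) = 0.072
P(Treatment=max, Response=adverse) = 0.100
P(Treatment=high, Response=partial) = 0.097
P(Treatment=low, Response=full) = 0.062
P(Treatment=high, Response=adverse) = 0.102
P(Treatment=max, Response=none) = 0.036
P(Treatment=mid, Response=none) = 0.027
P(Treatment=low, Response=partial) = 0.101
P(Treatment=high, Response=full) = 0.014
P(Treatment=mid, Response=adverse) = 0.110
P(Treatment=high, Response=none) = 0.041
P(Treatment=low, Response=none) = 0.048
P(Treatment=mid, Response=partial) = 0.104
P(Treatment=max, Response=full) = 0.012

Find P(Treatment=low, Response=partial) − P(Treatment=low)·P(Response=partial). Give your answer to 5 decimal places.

0.00563

P(Treatment=low) = 0.048 + 0.101 + 0.062 + 0.044 = 0.255.
P(Response=partial) = 0.101 + 0.104 + 0.097 + 0.072 = 0.374.
P(Treatment=low, Response=partial) − P(Treatment=low)P(Response=partial) = 0.101 − 0.255×0.374 = 0.00563.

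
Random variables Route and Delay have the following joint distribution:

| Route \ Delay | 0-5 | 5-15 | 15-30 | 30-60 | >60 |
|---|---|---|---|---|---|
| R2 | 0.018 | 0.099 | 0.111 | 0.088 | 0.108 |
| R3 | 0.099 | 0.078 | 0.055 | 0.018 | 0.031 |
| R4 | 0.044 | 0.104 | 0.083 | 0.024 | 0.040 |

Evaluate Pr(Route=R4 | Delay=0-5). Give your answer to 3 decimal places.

0.273

P(Delay=0-5) = 0.018 + 0.099 + 0.044 = 0.161.
P(Route=R4 | Delay=0-5) = 0.044/0.161 = 0.273.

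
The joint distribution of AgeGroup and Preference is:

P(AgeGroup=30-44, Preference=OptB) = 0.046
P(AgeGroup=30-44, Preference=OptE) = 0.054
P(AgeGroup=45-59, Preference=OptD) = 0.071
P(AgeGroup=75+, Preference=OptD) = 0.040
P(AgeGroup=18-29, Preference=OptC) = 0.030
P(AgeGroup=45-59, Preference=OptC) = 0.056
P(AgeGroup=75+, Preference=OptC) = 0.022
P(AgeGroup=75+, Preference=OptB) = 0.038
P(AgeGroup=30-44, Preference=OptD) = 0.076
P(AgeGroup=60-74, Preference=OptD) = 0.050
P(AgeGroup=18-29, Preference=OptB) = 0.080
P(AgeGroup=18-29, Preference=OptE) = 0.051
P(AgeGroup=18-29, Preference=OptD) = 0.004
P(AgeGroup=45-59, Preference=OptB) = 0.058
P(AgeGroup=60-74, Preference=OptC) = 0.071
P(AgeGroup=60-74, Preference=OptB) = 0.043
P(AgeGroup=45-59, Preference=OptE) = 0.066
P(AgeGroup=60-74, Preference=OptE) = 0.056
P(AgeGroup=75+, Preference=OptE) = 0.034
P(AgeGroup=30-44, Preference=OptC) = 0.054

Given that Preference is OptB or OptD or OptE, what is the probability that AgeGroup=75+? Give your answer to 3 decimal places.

0.146

P(Preference=OptB) = 0.080 + 0.046 + 0.058 + 0.043 + 0.038 = 0.265.
P(Preference=OptD) = 0.004 + 0.076 + 0.071 + 0.050 + 0.040 = 0.241.
P(Preference=OptE) = 0.051 + 0.054 + 0.066 + 0.056 + 0.034 = 0.261.
P(Preference ∈ {OptB, OptD, OptE}) = 0.265 + 0.241 + 0.261 = 0.767; P(AgeGroup=75+, Preference ∈ {OptB, OptD, OptE}) = 0.038 + 0.040 + 0.034 = 0.112.
P(AgeGroup=75+ | Preference ∈ {OptB, OptD, OptE}) = 0.112/0.767 = 0.146.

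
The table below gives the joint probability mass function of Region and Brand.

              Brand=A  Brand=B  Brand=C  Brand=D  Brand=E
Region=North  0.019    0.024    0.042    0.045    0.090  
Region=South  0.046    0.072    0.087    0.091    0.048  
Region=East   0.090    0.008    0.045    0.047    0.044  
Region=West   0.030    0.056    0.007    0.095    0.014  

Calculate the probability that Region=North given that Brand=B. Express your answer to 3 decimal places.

P(Brand=B) = 0.024 + 0.072 + 0.008 + 0.056 = 0.160.
P(Region=North | Brand=B) = 0.024/0.160 = 0.150.

0.150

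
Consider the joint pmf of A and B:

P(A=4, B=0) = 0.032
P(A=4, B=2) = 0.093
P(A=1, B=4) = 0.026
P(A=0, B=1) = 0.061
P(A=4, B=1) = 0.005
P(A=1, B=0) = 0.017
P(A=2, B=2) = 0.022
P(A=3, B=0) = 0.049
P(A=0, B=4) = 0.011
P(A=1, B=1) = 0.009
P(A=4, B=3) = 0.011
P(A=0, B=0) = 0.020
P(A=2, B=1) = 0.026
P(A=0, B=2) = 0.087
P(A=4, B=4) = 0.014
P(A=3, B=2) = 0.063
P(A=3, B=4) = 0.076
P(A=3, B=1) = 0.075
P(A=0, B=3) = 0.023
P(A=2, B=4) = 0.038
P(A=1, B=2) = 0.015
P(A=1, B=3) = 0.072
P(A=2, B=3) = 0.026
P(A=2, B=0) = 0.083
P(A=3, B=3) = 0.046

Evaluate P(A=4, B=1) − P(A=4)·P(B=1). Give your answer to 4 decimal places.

-0.0223

P(A=4) = 0.032 + 0.005 + 0.093 + 0.011 + 0.014 = 0.155.
P(B=1) = 0.061 + 0.009 + 0.026 + 0.075 + 0.005 = 0.176.
P(A=4, B=1) − P(A=4)P(B=1) = 0.005 − 0.155×0.176 = -0.0223.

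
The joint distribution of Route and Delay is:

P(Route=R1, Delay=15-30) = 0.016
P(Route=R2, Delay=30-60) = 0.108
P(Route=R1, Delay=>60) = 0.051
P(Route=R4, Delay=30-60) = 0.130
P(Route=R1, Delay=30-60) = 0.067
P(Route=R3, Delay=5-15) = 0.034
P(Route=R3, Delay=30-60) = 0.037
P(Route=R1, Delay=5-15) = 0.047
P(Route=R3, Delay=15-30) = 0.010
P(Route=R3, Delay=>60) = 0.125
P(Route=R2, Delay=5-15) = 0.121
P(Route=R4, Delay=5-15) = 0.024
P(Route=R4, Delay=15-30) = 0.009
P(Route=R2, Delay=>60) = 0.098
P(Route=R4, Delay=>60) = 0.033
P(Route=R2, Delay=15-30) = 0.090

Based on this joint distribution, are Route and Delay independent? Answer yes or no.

P(Route=R4) = 0.196 and P(Delay=30-60) = 0.342, so their product is 0.06703, but P(Route=R4, Delay=30-60) = 0.130. Since these differ, Route and Delay are not independent.

no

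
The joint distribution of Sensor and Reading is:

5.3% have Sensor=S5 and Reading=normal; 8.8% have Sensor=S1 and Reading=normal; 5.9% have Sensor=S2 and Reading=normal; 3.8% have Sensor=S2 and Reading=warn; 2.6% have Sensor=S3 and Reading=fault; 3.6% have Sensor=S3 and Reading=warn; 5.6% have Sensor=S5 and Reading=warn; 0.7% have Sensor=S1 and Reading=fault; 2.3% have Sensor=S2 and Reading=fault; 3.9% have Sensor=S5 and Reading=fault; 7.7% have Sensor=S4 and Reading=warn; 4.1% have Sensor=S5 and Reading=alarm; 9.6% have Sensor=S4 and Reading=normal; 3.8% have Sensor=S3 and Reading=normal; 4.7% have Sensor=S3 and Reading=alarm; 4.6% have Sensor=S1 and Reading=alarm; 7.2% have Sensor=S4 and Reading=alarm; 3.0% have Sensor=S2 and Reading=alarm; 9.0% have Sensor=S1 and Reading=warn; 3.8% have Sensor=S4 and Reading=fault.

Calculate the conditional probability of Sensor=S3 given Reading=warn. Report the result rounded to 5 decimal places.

0.12121

P(Reading=warn) = 0.090 + 0.038 + 0.036 + 0.077 + 0.056 = 0.297.
P(Sensor=S3 | Reading=warn) = 0.036/0.297 = 0.12121.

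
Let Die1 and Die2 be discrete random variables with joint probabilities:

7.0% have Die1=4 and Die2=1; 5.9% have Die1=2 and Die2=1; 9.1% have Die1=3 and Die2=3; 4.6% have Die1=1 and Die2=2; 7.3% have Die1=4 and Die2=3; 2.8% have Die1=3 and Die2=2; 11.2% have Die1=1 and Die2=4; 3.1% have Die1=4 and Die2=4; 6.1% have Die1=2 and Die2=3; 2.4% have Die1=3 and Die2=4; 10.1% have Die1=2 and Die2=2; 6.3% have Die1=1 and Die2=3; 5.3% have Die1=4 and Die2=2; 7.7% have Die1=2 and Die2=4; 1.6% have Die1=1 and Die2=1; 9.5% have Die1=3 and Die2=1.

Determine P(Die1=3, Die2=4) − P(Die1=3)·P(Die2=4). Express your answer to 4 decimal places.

P(Die1=3) = 0.095 + 0.028 + 0.091 + 0.024 = 0.238.
P(Die2=4) = 0.112 + 0.077 + 0.024 + 0.031 = 0.244.
P(Die1=3, Die2=4) − P(Die1=3)P(Die2=4) = 0.024 − 0.238×0.244 = -0.0341.

-0.0341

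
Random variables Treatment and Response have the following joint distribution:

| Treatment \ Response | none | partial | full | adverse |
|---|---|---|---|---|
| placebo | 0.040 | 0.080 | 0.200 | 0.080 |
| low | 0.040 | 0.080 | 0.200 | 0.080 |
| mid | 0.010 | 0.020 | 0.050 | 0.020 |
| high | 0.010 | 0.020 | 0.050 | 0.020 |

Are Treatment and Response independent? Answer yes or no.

yes

Every cell satisfies P(Treatment,Response) = P(Treatment)·P(Response). For instance P(Treatment=high) = 0.100, P(Response=full) = 0.500, and 0.100×0.500 = 0.050 matches the joint entry. So Treatment and Response are independent.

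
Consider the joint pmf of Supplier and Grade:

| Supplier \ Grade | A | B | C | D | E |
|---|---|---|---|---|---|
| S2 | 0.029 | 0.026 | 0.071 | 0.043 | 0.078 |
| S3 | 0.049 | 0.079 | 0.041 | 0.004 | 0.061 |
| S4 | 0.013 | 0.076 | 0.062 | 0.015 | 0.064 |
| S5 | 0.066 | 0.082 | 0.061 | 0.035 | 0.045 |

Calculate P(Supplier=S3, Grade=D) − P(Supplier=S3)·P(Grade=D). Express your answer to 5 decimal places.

-0.01870

P(Supplier=S3) = 0.049 + 0.079 + 0.041 + 0.004 + 0.061 = 0.234.
P(Grade=D) = 0.043 + 0.004 + 0.015 + 0.035 = 0.097.
P(Supplier=S3, Grade=D) − P(Supplier=S3)P(Grade=D) = 0.004 − 0.234×0.097 = -0.01870.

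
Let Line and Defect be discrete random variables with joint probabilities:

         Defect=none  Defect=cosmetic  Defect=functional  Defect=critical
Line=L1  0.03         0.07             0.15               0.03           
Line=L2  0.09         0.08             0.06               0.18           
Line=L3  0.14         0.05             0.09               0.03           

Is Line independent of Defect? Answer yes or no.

no

P(Line=L2) = 0.41 and P(Defect=critical) = 0.24, so their product is 0.0984, but P(Line=L2, Defect=critical) = 0.18. Since these differ, Line and Defect are not independent.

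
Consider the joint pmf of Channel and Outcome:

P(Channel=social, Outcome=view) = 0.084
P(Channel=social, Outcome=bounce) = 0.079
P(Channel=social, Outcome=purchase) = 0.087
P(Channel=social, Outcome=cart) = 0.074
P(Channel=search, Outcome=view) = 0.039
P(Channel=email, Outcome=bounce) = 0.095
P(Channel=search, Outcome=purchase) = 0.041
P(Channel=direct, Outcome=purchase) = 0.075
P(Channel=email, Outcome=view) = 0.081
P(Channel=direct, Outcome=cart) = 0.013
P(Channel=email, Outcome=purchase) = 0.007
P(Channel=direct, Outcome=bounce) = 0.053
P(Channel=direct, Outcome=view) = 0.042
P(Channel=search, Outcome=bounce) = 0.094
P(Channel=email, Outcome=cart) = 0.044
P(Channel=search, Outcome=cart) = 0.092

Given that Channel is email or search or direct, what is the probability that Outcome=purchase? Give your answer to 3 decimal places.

0.182

P(Channel=email) = 0.095 + 0.081 + 0.044 + 0.007 = 0.227.
P(Channel=search) = 0.094 + 0.039 + 0.092 + 0.041 = 0.266.
P(Channel=direct) = 0.053 + 0.042 + 0.013 + 0.075 = 0.183.
P(Channel ∈ {email, search, direct}) = 0.227 + 0.266 + 0.183 = 0.676; P(Outcome=purchase, Channel ∈ {email, search, direct}) = 0.007 + 0.041 + 0.075 = 0.123.
P(Outcome=purchase | Channel ∈ {email, search, direct}) = 0.123/0.676 = 0.182.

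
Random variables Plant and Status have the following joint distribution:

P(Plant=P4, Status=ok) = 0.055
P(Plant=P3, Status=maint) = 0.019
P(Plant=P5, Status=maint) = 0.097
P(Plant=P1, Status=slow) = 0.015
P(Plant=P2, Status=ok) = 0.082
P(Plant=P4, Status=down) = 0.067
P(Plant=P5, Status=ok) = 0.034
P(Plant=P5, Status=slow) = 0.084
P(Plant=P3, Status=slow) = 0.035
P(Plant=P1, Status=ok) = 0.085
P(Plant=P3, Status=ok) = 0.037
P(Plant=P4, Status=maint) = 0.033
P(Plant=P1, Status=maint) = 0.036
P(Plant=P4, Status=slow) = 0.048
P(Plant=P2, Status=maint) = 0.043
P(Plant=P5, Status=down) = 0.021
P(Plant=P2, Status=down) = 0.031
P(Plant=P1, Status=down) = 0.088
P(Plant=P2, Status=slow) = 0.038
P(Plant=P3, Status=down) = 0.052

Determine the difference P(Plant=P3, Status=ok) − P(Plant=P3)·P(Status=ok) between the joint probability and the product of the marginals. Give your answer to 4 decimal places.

P(Plant=P3) = 0.037 + 0.035 + 0.052 + 0.019 = 0.143.
P(Status=ok) = 0.085 + 0.082 + 0.037 + 0.055 + 0.034 = 0.293.
P(Plant=P3, Status=ok) − P(Plant=P3)P(Status=ok) = 0.037 − 0.143×0.293 = -0.0049.

-0.0049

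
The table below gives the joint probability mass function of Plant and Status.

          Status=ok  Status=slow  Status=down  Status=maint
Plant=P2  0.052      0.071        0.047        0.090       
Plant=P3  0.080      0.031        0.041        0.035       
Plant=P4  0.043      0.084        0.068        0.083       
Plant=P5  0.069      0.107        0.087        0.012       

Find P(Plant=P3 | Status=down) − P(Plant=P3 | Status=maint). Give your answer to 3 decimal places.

0.010

P(Status=down) = 0.047 + 0.041 + 0.068 + 0.087 = 0.243; P(Plant=P3 | Status=down) = 0.041/0.243 = 0.1687.
P(Status=maint) = 0.090 + 0.035 + 0.083 + 0.012 = 0.220; P(Plant=P3 | Status=maint) = 0.035/0.220 = 0.1591.
Difference = 0.010.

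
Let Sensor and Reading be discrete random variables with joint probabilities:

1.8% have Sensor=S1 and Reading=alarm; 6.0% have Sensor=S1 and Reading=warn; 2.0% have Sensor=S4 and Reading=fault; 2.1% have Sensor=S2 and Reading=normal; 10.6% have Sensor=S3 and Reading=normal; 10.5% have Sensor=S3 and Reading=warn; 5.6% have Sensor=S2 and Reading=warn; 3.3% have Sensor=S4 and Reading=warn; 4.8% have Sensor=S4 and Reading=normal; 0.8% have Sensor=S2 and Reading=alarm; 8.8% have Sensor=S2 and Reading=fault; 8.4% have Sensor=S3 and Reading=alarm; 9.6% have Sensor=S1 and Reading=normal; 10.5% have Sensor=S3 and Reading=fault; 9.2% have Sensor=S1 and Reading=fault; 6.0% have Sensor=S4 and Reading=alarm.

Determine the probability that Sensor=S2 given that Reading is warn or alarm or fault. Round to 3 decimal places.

P(Reading=warn) = 0.060 + 0.056 + 0.105 + 0.033 = 0.254.
P(Reading=alarm) = 0.018 + 0.008 + 0.084 + 0.060 = 0.170.
P(Reading=fault) = 0.092 + 0.088 + 0.105 + 0.020 = 0.305.
P(Reading ∈ {warn, alarm, fault}) = 0.254 + 0.170 + 0.305 = 0.729; P(Sensor=S2, Reading ∈ {warn, alarm, fault}) = 0.056 + 0.008 + 0.088 = 0.152.
P(Sensor=S2 | Reading ∈ {warn, alarm, fault}) = 0.152/0.729 = 0.209.

0.209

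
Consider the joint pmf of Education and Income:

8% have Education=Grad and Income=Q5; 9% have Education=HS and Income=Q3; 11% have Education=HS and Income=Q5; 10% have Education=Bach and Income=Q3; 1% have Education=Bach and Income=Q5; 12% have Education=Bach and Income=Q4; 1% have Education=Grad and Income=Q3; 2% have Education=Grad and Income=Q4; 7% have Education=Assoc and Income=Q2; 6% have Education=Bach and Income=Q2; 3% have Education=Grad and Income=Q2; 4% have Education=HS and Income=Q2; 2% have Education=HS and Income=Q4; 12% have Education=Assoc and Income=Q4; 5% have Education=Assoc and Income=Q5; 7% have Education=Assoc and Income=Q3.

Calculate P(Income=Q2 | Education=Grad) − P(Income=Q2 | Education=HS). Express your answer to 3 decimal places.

0.060

P(Education=Grad) = 0.03 + 0.01 + 0.02 + 0.08 = 0.14; P(Income=Q2 | Education=Grad) = 0.03/0.14 = 0.2143.
P(Education=HS) = 0.04 + 0.09 + 0.02 + 0.11 = 0.26; P(Income=Q2 | Education=HS) = 0.04/0.26 = 0.1538.
Difference = 0.060.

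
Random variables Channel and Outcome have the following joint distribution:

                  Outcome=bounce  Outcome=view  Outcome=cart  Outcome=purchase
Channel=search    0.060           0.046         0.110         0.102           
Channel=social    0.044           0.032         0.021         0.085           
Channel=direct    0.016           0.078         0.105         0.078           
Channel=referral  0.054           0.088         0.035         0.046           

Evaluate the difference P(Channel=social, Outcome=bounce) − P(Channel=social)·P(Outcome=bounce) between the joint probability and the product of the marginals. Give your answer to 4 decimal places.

0.0123

P(Channel=social) = 0.044 + 0.032 + 0.021 + 0.085 = 0.182.
P(Outcome=bounce) = 0.060 + 0.044 + 0.016 + 0.054 = 0.174.
P(Channel=social, Outcome=bounce) − P(Channel=social)P(Outcome=bounce) = 0.044 − 0.182×0.174 = 0.0123.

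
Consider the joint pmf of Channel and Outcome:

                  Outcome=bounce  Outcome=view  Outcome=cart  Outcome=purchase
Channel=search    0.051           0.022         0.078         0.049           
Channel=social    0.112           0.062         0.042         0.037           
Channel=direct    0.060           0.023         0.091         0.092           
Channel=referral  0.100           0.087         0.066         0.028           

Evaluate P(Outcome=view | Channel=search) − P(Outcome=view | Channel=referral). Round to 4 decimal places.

-0.1996

P(Channel=search) = 0.051 + 0.022 + 0.078 + 0.049 = 0.200; P(Outcome=view | Channel=search) = 0.022/0.200 = 0.11000.
P(Channel=referral) = 0.100 + 0.087 + 0.066 + 0.028 = 0.281; P(Outcome=view | Channel=referral) = 0.087/0.281 = 0.30961.
Difference = -0.1996.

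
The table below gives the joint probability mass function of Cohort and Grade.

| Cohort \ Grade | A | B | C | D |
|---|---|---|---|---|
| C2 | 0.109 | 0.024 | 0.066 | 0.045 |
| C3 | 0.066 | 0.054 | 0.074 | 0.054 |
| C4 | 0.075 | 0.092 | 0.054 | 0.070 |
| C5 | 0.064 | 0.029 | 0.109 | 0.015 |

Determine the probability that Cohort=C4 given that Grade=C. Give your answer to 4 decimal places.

P(Grade=C) = 0.066 + 0.074 + 0.054 + 0.109 = 0.303.
P(Cohort=C4 | Grade=C) = 0.054/0.303 = 0.1782.

0.1782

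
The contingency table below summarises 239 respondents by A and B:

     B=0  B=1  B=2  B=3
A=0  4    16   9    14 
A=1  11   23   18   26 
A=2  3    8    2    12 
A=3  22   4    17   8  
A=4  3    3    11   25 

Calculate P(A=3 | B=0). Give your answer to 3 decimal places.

Total with B=0: 4 + 11 + 3 + 22 + 3 = 43.
P(A=3 | B=0) = 22/43 = 0.512.

0.512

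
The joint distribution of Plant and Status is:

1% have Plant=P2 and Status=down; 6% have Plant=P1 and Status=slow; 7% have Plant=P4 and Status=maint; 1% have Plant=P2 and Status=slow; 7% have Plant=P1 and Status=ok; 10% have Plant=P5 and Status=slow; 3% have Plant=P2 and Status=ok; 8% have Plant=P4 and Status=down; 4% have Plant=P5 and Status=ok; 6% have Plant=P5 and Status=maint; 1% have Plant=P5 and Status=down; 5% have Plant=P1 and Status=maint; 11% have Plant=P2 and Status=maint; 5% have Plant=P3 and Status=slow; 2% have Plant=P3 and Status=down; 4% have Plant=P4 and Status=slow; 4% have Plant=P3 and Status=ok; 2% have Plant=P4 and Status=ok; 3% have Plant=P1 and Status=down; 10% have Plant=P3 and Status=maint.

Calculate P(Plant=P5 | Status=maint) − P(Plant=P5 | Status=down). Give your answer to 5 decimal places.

P(Status=maint) = 0.05 + 0.11 + 0.10 + 0.07 + 0.06 = 0.39; P(Plant=P5 | Status=maint) = 0.06/0.39 = 0.153846.
P(Status=down) = 0.03 + 0.01 + 0.02 + 0.08 + 0.01 = 0.15; P(Plant=P5 | Status=down) = 0.01/0.15 = 0.066667.
Difference = 0.08718.

0.08718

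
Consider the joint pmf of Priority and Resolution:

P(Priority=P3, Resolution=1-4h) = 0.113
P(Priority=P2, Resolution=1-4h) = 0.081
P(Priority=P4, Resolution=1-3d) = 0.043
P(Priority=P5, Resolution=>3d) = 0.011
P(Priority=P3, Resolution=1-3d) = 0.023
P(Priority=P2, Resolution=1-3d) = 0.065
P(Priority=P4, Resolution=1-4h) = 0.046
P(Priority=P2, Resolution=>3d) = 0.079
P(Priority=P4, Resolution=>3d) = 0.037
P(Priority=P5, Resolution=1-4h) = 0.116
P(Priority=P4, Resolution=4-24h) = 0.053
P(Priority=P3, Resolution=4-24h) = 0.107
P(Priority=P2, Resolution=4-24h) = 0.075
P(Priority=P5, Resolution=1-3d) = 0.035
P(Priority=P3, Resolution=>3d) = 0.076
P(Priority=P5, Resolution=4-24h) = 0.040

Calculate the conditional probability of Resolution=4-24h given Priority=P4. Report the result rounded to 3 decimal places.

0.296

P(Priority=P4) = 0.046 + 0.053 + 0.043 + 0.037 = 0.179.
P(Resolution=4-24h | Priority=P4) = 0.053/0.179 = 0.296.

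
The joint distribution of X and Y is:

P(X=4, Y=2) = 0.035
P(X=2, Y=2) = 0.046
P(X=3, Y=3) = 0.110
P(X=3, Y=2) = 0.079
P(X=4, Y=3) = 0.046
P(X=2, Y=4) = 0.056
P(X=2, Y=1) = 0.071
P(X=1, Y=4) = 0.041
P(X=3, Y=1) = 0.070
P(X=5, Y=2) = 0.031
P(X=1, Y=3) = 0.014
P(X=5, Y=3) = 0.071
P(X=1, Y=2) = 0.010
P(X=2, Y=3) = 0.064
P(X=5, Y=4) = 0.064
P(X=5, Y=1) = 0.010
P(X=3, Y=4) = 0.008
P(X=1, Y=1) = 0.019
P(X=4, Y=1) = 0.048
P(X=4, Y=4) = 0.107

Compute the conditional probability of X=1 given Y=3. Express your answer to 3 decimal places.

0.046

P(Y=3) = 0.014 + 0.064 + 0.110 + 0.046 + 0.071 = 0.305.
P(X=1 | Y=3) = 0.014/0.305 = 0.046.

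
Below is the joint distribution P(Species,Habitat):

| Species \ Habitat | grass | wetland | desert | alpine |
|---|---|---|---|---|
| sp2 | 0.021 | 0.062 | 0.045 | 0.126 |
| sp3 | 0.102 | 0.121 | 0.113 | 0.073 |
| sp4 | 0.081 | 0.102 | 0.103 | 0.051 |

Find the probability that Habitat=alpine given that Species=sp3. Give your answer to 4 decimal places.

0.1785

P(Species=sp3) = 0.102 + 0.121 + 0.113 + 0.073 = 0.409.
P(Habitat=alpine | Species=sp3) = 0.073/0.409 = 0.1785.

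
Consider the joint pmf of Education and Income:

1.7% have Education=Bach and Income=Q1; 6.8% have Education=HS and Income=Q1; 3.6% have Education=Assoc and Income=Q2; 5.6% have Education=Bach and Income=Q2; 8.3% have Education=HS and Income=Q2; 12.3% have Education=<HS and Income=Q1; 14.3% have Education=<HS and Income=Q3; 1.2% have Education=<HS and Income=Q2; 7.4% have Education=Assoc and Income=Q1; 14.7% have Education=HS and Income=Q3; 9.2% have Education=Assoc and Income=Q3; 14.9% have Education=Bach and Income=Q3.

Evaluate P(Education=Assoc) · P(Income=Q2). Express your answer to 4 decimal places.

0.0378

P(Education=Assoc) = 0.074 + 0.036 + 0.092 = 0.202.
P(Income=Q2) = 0.012 + 0.083 + 0.036 + 0.056 = 0.187.
Product: 0.202 × 0.187 = 0.0378.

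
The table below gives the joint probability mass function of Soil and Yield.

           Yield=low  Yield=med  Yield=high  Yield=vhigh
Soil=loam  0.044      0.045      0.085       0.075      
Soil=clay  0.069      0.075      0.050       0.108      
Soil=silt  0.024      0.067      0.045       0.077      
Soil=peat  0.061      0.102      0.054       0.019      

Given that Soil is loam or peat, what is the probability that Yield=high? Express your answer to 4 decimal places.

P(Soil=loam) = 0.044 + 0.045 + 0.085 + 0.075 = 0.249.
P(Soil=peat) = 0.061 + 0.102 + 0.054 + 0.019 = 0.236.
P(Soil ∈ {loam, peat}) = 0.249 + 0.236 = 0.485; P(Yield=high, Soil ∈ {loam, peat}) = 0.085 + 0.054 = 0.139.
P(Yield=high | Soil ∈ {loam, peat}) = 0.139/0.485 = 0.2866.

0.2866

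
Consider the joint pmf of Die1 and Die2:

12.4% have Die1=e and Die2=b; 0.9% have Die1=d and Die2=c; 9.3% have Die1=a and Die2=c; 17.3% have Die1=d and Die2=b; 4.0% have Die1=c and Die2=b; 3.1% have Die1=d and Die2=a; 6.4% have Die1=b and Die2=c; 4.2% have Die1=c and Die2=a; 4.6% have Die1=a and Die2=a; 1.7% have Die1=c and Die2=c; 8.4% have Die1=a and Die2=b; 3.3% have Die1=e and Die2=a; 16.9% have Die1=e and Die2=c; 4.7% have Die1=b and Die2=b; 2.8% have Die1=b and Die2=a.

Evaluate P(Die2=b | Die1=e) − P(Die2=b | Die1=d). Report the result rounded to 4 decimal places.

P(Die1=e) = 0.033 + 0.124 + 0.169 = 0.326; P(Die2=b | Die1=e) = 0.124/0.326 = 0.38037.
P(Die1=d) = 0.031 + 0.173 + 0.009 = 0.213; P(Die2=b | Die1=d) = 0.173/0.213 = 0.81221.
Difference = -0.4318.

-0.4318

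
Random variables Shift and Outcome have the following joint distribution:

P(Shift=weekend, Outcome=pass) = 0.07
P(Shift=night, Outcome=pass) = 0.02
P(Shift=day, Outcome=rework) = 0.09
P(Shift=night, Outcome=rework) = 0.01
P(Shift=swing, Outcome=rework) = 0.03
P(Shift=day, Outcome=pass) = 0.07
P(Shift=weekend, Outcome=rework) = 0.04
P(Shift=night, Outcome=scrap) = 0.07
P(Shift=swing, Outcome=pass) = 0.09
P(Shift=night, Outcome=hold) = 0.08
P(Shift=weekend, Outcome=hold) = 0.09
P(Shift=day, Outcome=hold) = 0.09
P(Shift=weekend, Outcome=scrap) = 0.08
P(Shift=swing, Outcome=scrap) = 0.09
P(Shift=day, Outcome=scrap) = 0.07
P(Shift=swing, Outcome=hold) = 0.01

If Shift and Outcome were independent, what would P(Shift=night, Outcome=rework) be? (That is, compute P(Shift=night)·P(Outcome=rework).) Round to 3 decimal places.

0.031

P(Shift=night) = 0.02 + 0.01 + 0.07 + 0.08 = 0.18.
P(Outcome=rework) = 0.09 + 0.03 + 0.01 + 0.04 = 0.17.
Product: 0.18 × 0.17 = 0.031.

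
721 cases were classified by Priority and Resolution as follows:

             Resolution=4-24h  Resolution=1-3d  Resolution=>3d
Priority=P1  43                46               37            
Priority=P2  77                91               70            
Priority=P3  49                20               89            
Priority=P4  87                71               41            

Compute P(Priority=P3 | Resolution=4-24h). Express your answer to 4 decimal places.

Total with Resolution=4-24h: 43 + 77 + 49 + 87 = 256.
P(Priority=P3 | Resolution=4-24h) = 49/256 = 0.1914.

0.1914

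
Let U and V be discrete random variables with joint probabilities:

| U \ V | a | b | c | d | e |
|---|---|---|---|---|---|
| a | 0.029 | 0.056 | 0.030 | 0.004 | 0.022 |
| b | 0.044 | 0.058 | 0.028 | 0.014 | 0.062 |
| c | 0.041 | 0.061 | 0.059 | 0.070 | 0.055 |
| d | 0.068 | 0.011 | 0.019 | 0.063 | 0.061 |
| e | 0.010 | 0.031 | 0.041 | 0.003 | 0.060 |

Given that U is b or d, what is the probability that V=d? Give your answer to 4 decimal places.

P(U=b) = 0.044 + 0.058 + 0.028 + 0.014 + 0.062 = 0.206.
P(U=d) = 0.068 + 0.011 + 0.019 + 0.063 + 0.061 = 0.222.
P(U ∈ {b, d}) = 0.206 + 0.222 = 0.428; P(V=d, U ∈ {b, d}) = 0.014 + 0.063 = 0.077.
P(V=d | U ∈ {b, d}) = 0.077/0.428 = 0.1799.

0.1799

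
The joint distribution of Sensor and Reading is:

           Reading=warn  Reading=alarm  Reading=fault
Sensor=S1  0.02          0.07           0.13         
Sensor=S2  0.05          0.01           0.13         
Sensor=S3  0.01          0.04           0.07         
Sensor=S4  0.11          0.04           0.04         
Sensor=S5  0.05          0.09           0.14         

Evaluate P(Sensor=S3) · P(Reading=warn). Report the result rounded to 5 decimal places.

0.02880

P(Sensor=S3) = 0.01 + 0.04 + 0.07 = 0.12.
P(Reading=warn) = 0.02 + 0.05 + 0.01 + 0.11 + 0.05 = 0.24.
Product: 0.12 × 0.24 = 0.02880.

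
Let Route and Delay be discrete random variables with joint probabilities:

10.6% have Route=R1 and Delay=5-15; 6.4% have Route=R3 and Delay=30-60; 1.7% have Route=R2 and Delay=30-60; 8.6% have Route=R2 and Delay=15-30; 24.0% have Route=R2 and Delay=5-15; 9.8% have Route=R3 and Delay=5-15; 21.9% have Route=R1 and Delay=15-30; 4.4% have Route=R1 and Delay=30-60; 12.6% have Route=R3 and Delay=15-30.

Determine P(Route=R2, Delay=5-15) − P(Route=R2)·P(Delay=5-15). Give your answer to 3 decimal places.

0.088

P(Route=R2) = 0.240 + 0.086 + 0.017 = 0.343.
P(Delay=5-15) = 0.106 + 0.240 + 0.098 = 0.444.
P(Route=R2, Delay=5-15) − P(Route=R2)P(Delay=5-15) = 0.240 − 0.343×0.444 = 0.088.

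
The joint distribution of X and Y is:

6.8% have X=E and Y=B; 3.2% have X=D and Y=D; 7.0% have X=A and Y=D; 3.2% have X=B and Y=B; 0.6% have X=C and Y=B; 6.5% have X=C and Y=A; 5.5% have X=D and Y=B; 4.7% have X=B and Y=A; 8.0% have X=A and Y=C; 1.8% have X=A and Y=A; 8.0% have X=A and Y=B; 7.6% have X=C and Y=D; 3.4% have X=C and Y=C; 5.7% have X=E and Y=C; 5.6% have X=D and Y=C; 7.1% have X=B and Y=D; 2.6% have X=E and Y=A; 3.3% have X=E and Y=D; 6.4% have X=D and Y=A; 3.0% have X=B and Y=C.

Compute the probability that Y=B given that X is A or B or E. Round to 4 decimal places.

P(X=A) = 0.018 + 0.080 + 0.080 + 0.070 = 0.248.
P(X=B) = 0.047 + 0.032 + 0.030 + 0.071 = 0.180.
P(X=E) = 0.026 + 0.068 + 0.057 + 0.033 = 0.184.
P(X ∈ {A, B, E}) = 0.248 + 0.180 + 0.184 = 0.612; P(Y=B, X ∈ {A, B, E}) = 0.080 + 0.032 + 0.068 = 0.180.
P(Y=B | X ∈ {A, B, E}) = 0.180/0.612 = 0.2941.

0.2941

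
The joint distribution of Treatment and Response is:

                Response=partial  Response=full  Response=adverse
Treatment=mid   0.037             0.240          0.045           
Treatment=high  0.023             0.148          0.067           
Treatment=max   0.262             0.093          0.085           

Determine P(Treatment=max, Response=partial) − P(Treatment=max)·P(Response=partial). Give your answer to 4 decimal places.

0.1203

P(Treatment=max) = 0.262 + 0.093 + 0.085 = 0.440.
P(Response=partial) = 0.037 + 0.023 + 0.262 = 0.322.
P(Treatment=max, Response=partial) − P(Treatment=max)P(Response=partial) = 0.262 − 0.440×0.322 = 0.1203.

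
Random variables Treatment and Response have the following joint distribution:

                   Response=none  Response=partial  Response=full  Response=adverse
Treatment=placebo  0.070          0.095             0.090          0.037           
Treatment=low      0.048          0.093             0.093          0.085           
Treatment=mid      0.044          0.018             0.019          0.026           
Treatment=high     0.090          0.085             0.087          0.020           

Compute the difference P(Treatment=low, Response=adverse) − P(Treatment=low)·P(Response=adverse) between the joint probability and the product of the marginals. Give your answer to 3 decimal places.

P(Treatment=low) = 0.048 + 0.093 + 0.093 + 0.085 = 0.319.
P(Response=adverse) = 0.037 + 0.085 + 0.026 + 0.020 = 0.168.
P(Treatment=low, Response=adverse) − P(Treatment=low)P(Response=adverse) = 0.085 − 0.319×0.168 = 0.031.

0.031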